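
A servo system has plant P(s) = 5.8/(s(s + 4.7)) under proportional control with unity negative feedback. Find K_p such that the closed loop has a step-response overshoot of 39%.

K_p = 11.6

From %OS = 100·exp(−πζ/√(1−ζ²)) = 39%, ζ = −ln(0.39)/√(π²+ln²(0.39)) = 0.2871.
Characteristic equation s² + 4.7s + 5.8K_p = 0 gives ζ = 4.7/(2√(5.8K_p)).
Setting ζ = 0.2871: √(5.8K_p) = 4.7/(2·0.2871) = 8.185, so K_p = 67/5.8 = 11.6.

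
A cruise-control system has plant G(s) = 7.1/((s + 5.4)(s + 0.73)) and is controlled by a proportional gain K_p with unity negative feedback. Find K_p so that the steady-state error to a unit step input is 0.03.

Steady-state error for a unit step on this type-0 loop is 1/(1 + K_p·G(0)).
G(0) = 1.801. Require 1/(1 + K_p·1.801) = 0.03, so 1 + 1.801·K_p = 33.33.
K_p = (33.33 − 1)/1.801 = 18.

K_p = 18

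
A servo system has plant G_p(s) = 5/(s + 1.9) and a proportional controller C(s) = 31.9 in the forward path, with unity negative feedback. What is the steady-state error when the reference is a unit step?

0.0118

The loop is type 0. Static position error constant K_pos = C(0)·G_p(0) = 31.9·2.632 = 83.95.
Steady-state error to a unit step: e_ss = 1/(1+K_pos) = 1/84.95 = 0.0118.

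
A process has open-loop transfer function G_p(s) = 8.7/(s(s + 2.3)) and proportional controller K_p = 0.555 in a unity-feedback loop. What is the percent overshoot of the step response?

The closed-loop denominator s² + 2.3s + 4.829 gives ω_n = √4.829 = 2.197 and ζ = 2.3/(2ω_n) = 0.5233.
%OS = 100·exp(−πζ/√(1−ζ²)) = 100·exp(−π·0.5233/√0.7261) = 14.5%.

14.5%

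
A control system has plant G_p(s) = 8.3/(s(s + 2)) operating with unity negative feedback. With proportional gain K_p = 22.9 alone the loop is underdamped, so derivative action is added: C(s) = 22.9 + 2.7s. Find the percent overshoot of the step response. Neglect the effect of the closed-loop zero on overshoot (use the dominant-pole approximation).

0.253%

Forward path: (22.9 + 2.7s)·8.3/(s(s+2)). The closed-loop characteristic equation is s² + (2 + 8.3·2.7)s + 8.3·22.9 = 0.
That is s² + 24.41s + 190.1 = 0, so ω_n = 13.79 rad/s and ζ = 24.41/(2·13.79) = 0.8853.
%OS = 100·exp(−πζ/√(1−ζ²)) = 0.253%.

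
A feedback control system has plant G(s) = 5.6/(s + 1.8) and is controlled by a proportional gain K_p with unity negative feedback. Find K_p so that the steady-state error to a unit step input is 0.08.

K_p = 3.7

For a type-0 loop with proportional control, e_ss = 1/(1 + K_p·G(0)).
G(0) = 3.111. Require 1/(1 + K_p·3.111) = 0.08, so 1 + 3.111·K_p = 12.5.
K_p = (12.5 − 1)/3.111 = 3.7.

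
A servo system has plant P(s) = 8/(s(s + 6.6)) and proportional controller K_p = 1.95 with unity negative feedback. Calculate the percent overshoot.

0.842%

Closed-loop characteristic equation: s² + 6.6s + 15.6 = 0, so ω_n = 3.95 rad/s and ζ = 6.6/(2·3.95) = 0.8355.
%OS = 100·exp(−πζ/√(1−ζ²)) = 100·exp(−π·0.8355/√0.3019) = 0.842%.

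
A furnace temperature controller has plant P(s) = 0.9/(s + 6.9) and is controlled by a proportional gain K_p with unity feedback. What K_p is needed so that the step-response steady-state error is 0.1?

Steady-state error for a unit step on this type-0 loop is 1/(1 + K_p·P(0)).
P(0) = 0.1304. Require 1/(1 + K_p·0.1304) = 0.1, so 1 + 0.1304·K_p = 10.
K_p = (10 − 1)/0.1304 = 69.

K_p = 69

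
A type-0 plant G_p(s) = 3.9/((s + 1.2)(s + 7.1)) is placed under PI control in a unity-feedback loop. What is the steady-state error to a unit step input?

The PI controller's integrator makes the forward path type 1, so e_ss to a step is zero.

0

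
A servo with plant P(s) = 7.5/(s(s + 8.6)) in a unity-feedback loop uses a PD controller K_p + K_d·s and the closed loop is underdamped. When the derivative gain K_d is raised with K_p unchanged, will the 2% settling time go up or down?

Characteristic equation s² + (8.6 + 7.5K_d)s + 7.5K_p = 0: raising K_d increases ζω_n = (8.6+7.5K_d)/2 while the loop stays underdamped, so T_s ≈ 4/(ζω_n) decreases.

decrease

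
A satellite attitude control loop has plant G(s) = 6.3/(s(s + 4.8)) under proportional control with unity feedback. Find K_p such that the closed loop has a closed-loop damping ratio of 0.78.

Closed-loop characteristic equation: s² + 4.8s + K_p·6.3 = 0.
So ω_n = √(6.3K_p) and 2ζω_n = 4.8, giving ζ = 4.8/(2√(6.3K_p)).
Setting ζ = 0.78: √(6.3K_p) = 4.8/(2·0.78) = 3.077, so K_p = 9.467/6.3 = 1.5.

K_p = 1.5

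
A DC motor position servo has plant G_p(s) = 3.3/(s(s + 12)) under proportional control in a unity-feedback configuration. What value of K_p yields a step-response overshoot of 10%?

From %OS = 100·exp(−πζ/√(1−ζ²)) = 10%, ζ = −ln(0.1)/√(π²+ln²(0.1)) = 0.5912.
Characteristic equation s² + 12s + 3.3K_p = 0 gives ζ = 12/(2√(3.3K_p)).
Setting ζ = 0.5912: √(3.3K_p) = 12/(2·0.5912) = 10.15, so K_p = 103/3.3 = 31.2.

K_p = 31.2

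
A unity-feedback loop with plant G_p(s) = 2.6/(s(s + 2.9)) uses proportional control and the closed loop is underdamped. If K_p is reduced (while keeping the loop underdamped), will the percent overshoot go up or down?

ζ = 2.9/(2√(2.6K_p)) rises as K_p falls; higher damping means less overshoot.

decrease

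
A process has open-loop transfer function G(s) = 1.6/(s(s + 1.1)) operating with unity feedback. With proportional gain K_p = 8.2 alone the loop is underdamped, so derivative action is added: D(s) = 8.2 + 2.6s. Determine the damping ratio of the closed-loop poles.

ζ = 0.726

Forward path: (8.2 + 2.6s)·1.6/(s(s+1.1)). The closed-loop characteristic equation is s² + (1.1 + 1.6·2.6)s + 1.6·8.2 = 0.
That is s² + 5.26s + 13.12 = 0, so ω_n = 3.622 rad/s and ζ = 5.26/(2·3.622) = 0.7261.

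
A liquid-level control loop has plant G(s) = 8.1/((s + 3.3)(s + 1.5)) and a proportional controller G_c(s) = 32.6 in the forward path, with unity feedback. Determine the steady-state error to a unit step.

The loop is type 0. Static position error constant K_pos = G_c(0)·G(0) = 32.6·1.636 = 53.35.
Steady-state error to a unit step: e_ss = 1/(1+K_pos) = 1/54.35 = 0.0184.

0.0184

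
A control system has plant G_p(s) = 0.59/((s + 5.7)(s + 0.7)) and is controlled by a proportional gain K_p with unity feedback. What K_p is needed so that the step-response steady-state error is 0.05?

K_p = 128

The loop is type 0, so e_ss(step) = 1/(1 + K_pos) with K_pos = K_p·G_p(0).
G_p(0) = 0.1479. Require 1/(1 + K_p·0.1479) = 0.05, so 1 + 0.1479·K_p = 20.
K_p = (20 − 1)/0.1479 = 128.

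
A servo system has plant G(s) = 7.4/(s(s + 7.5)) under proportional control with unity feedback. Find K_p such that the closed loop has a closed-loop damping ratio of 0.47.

Closed-loop characteristic equation: s² + 7.5s + K_p·7.4 = 0.
So ω_n = √(7.4K_p) and 2ζω_n = 7.5, giving ζ = 7.5/(2√(7.4K_p)).
Setting ζ = 0.47: √(7.4K_p) = 7.5/(2·0.47) = 7.979, so K_p = 63.66/7.4 = 8.6.

K_p = 8.6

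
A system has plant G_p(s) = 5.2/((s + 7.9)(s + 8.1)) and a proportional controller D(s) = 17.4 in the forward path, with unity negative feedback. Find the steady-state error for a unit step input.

0.414

The loop is type 0. Static position error constant K_pos = D(0)·G_p(0) = 17.4·0.08126 = 1.414.
Steady-state error to a unit step: e_ss = 1/(1+K_pos) = 1/2.414 = 0.414.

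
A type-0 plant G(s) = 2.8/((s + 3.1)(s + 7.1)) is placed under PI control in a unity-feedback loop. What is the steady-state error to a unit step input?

0

The PI controller's integrator makes the forward path type 1, so e_ss to a step is zero.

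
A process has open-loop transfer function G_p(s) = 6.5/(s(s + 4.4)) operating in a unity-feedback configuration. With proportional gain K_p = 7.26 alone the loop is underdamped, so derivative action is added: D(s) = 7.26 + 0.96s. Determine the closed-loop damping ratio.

ζ = 0.774

Forward path: (7.26 + 0.96s)·6.5/(s(s+4.4)). The closed-loop characteristic equation is s² + (4.4 + 6.5·0.96)s + 6.5·7.26 = 0.
That is s² + 10.64s + 47.19 = 0, so ω_n = 6.869 rad/s and ζ = 10.64/(2·6.869) = 0.7744.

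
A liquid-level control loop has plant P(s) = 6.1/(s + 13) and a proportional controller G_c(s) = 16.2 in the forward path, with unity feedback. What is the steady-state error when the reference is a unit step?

The loop is type 0. Static position error constant K_pos = G_c(0)·P(0) = 16.2·0.4692 = 7.602.
Steady-state error to a unit step: e_ss = 1/(1+K_pos) = 1/8.602 = 0.116.

0.116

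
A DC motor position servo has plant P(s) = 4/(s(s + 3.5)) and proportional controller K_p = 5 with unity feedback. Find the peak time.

The closed-loop denominator s² + 3.5s + 20 gives ω_n = √20 = 4.472 and ζ = 3.5/(2ω_n) = 0.3913.
Damped frequency ω_d = ω_n√(1−ζ²) = 4.116 rad/s, so peak time T_p = π/ω_d = 0.763 s.

T_p = 0.763 s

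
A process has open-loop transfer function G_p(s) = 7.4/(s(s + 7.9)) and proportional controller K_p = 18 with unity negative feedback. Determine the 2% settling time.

The closed-loop denominator s² + 7.9s + 133.2 gives ω_n = √133.2 = 11.54 and ζ = 7.9/(2ω_n) = 0.3423.
2% settling time T_s ≈ 4/(ζω_n) = 4/3.95 = 1.01 s.

T_s ≈ 1.01 s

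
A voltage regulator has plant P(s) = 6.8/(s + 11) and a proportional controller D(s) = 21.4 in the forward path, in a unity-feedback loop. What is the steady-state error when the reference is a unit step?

0.0703

The loop is type 0. Static position error constant K_pos = D(0)·P(0) = 21.4·0.6182 = 13.23.
Steady-state error to a unit step: e_ss = 1/(1+K_pos) = 1/14.23 = 0.0703.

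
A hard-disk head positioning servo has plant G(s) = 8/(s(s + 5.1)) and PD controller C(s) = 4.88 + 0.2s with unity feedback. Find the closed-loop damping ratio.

Forward path: (4.88 + 0.2s)·8/(s(s+5.1)). The closed-loop characteristic equation is s² + (5.1 + 8·0.2)s + 8·4.88 = 0.
That is s² + 6.7s + 39.04 = 0, so ω_n = 6.248 rad/s and ζ = 6.7/(2·6.248) = 0.5362.

ζ = 0.536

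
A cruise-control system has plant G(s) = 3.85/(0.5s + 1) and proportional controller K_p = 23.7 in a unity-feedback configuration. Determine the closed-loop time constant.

Closed loop: T(s) = K_p·G/(1+K_p·G) = 91.25/(0.5s + 1 + 91.25), with pole at s = −(1 + 91.25)/0.5 = −184.5.
Closed-loop time constant τ = 1/184.5 = 0.00542 s.

τ = 0.00542 s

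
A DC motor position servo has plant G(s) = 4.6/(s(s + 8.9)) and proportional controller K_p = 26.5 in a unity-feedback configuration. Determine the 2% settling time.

T_s ≈ 0.899 s

From 1 + K_pG(s) = 0: s² + 8.9s + 121.9 = 0 ⇒ ω_n = 11.04, ζ = 0.403.
2% settling time T_s ≈ 4/(ζω_n) = 4/4.45 = 0.899 s.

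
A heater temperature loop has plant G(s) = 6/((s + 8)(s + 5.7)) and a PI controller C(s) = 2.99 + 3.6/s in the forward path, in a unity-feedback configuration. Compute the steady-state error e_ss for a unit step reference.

The open loop C(s)G(s) has a pole at the origin (type 1), so the static position error constant is infinite and e_ss = 1/(1+∞) = 0.

0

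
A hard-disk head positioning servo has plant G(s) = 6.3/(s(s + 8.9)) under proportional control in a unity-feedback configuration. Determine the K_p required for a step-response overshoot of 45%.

K_p = 51.8

From %OS = 100·exp(−πζ/√(1−ζ²)) = 45%, ζ = −ln(0.45)/√(π²+ln²(0.45)) = 0.2463.
Characteristic equation s² + 8.9s + 6.3K_p = 0 gives ζ = 8.9/(2√(6.3K_p)).
Setting ζ = 0.2463: √(6.3K_p) = 8.9/(2·0.2463) = 18.06, so K_p = 326.3/6.3 = 51.8.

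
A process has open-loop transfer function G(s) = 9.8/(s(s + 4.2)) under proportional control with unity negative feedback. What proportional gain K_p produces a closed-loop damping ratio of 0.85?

K_p = 0.623

Closed-loop characteristic equation: s² + 4.2s + K_p·9.8 = 0.
So ω_n = √(9.8K_p) and 2ζω_n = 4.2, giving ζ = 4.2/(2√(9.8K_p)).
Setting ζ = 0.85: √(9.8K_p) = 4.2/(2·0.85) = 2.471, so K_p = 6.104/9.8 = 0.623.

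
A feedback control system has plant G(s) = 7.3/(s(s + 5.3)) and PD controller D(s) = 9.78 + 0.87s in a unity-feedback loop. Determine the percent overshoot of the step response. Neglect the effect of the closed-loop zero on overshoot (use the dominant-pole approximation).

Forward path: (9.78 + 0.87s)·7.3/(s(s+5.3)). The closed-loop characteristic equation is s² + (5.3 + 7.3·0.87)s + 7.3·9.78 = 0.
That is s² + 11.65s + 71.39 = 0, so ω_n = 8.449 rad/s and ζ = 11.65/(2·8.449) = 0.6894.
%OS = 100·exp(−πζ/√(1−ζ²)) = 5.03%.

5.03%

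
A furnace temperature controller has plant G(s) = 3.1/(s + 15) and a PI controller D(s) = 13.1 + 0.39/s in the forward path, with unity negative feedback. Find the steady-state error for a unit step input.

The open loop D(s)G(s) has a pole at the origin (type 1), so the static position error constant is infinite and e_ss = 1/(1+∞) = 0.

0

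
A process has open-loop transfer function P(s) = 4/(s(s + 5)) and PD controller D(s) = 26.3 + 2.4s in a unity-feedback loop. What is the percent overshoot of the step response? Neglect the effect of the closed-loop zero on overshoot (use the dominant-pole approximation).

4.15%

Forward path: (26.3 + 2.4s)·4/(s(s+5)). The closed-loop characteristic equation is s² + (5 + 4·2.4)s + 4·26.3 = 0.
That is s² + 14.6s + 105.2 = 0, so ω_n = 10.26 rad/s and ζ = 14.6/(2·10.26) = 0.7117.
%OS = 100·exp(−πζ/√(1−ζ²)) = 4.15%.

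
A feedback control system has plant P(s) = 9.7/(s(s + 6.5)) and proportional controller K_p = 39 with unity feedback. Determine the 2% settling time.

The closed-loop denominator s² + 6.5s + 378.3 gives ω_n = √378.3 = 19.45 and ζ = 6.5/(2ω_n) = 0.1671.
2% settling time T_s ≈ 4/(ζω_n) = 4/3.25 = 1.23 s.

T_s ≈ 1.23 s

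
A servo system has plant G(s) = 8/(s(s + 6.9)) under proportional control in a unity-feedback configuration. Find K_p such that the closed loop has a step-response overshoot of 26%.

K_p = 9.58

From %OS = 100·exp(−πζ/√(1−ζ²)) = 26%, ζ = −ln(0.26)/√(π²+ln²(0.26)) = 0.3941.
Characteristic equation s² + 6.9s + 8K_p = 0 gives ζ = 6.9/(2√(8K_p)).
Setting ζ = 0.3941: √(8K_p) = 6.9/(2·0.3941) = 8.754, so K_p = 76.64/8 = 9.58.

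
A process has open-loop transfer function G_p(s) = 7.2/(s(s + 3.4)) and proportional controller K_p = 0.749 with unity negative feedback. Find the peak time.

T_p = 1.99 s

The closed-loop denominator s² + 3.4s + 5.393 gives ω_n = √5.393 = 2.322 and ζ = 3.4/(2ω_n) = 0.7321.
Damped frequency ω_d = ω_n√(1−ζ²) = 1.582 rad/s, so peak time T_p = π/ω_d = 1.99 s.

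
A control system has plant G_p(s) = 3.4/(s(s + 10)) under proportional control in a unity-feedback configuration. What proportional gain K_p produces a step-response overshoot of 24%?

K_p = 43

From %OS = 100·exp(−πζ/√(1−ζ²)) = 24%, ζ = −ln(0.24)/√(π²+ln²(0.24)) = 0.4136.
Characteristic equation s² + 10s + 3.4K_p = 0 gives ζ = 10/(2√(3.4K_p)).
Setting ζ = 0.4136: √(3.4K_p) = 10/(2·0.4136) = 12.09, so K_p = 146.1/3.4 = 43.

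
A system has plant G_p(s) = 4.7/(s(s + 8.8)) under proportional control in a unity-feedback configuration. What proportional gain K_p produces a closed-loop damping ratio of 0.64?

K_p = 10.1

Closed-loop characteristic equation: s² + 8.8s + K_p·4.7 = 0.
So ω_n = √(4.7K_p) and 2ζω_n = 8.8, giving ζ = 8.8/(2√(4.7K_p)).
Setting ζ = 0.64: √(4.7K_p) = 8.8/(2·0.64) = 6.875, so K_p = 47.27/4.7 = 10.1.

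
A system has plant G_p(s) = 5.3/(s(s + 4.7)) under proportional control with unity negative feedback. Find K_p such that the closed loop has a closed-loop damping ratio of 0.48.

Closed-loop characteristic equation: s² + 4.7s + K_p·5.3 = 0.
So ω_n = √(5.3K_p) and 2ζω_n = 4.7, giving ζ = 4.7/(2√(5.3K_p)).
Setting ζ = 0.48: √(5.3K_p) = 4.7/(2·0.48) = 4.896, so K_p = 23.97/5.3 = 4.52.

K_p = 4.52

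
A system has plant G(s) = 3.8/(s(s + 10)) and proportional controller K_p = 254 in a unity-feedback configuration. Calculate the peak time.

T_p = 0.102 s

The closed-loop denominator s² + 10s + 965.2 gives ω_n = √965.2 = 31.07 and ζ = 10/(2ω_n) = 0.1609.
Damped frequency ω_d = ω_n√(1−ζ²) = 30.66 rad/s, so peak time T_p = π/ω_d = 0.102 s.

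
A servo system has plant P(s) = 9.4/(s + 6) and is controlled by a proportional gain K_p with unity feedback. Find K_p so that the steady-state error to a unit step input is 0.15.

For a type-0 loop with proportional control, e_ss = 1/(1 + K_p·P(0)).
P(0) = 1.567. Require 1/(1 + K_p·1.567) = 0.15, so 1 + 1.567·K_p = 6.667.
K_p = (6.667 − 1)/1.567 = 3.62.

K_p = 3.62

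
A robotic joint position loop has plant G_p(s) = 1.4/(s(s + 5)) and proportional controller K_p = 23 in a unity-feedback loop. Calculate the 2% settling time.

The closed-loop denominator s² + 5s + 32.2 gives ω_n = √32.2 = 5.675 and ζ = 5/(2ω_n) = 0.4406.
2% settling time T_s ≈ 4/(ζω_n) = 4/2.5 = 1.6 s.

T_s ≈ 1.6 s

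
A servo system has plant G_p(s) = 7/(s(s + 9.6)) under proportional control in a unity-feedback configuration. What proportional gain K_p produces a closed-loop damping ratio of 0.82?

K_p = 4.9

Closed-loop characteristic equation: s² + 9.6s + K_p·7 = 0.
So ω_n = √(7K_p) and 2ζω_n = 9.6, giving ζ = 9.6/(2√(7K_p)).
Setting ζ = 0.82: √(7K_p) = 9.6/(2·0.82) = 5.854, so K_p = 34.27/7 = 4.9.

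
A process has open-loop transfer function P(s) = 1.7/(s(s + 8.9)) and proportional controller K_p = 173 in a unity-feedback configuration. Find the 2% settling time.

T_s ≈ 0.899 s

Closed-loop characteristic equation: s² + 8.9s + 294.1 = 0, so ω_n = 17.15 rad/s and ζ = 8.9/(2·17.15) = 0.2595.
2% settling time T_s ≈ 4/(ζω_n) = 4/4.45 = 0.899 s.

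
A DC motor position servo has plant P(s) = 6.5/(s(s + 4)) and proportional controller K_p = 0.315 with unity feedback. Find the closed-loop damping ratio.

1 + K_p·P(s) = 0 gives s² + 4s + 2.047 = 0.
Matching s² + 2ζω_n s + ω_n²: ω_n = √2.047 = 1.431 rad/s and 2ζω_n = 4, so ζ = 4/(2·1.431) = 1.4.

ζ = 1.4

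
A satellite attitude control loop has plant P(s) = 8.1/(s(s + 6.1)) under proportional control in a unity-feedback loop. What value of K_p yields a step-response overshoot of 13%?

K_p = 3.87

From %OS = 100·exp(−πζ/√(1−ζ²)) = 13%, ζ = −ln(0.13)/√(π²+ln²(0.13)) = 0.5446.
Characteristic equation s² + 6.1s + 8.1K_p = 0 gives ζ = 6.1/(2√(8.1K_p)).
Setting ζ = 0.5446: √(8.1K_p) = 6.1/(2·0.5446) = 5.6, so K_p = 31.36/8.1 = 3.87.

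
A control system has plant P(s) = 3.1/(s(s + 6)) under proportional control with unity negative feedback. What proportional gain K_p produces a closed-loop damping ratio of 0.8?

K_p = 4.54

Closed-loop characteristic equation: s² + 6s + K_p·3.1 = 0.
So ω_n = √(3.1K_p) and 2ζω_n = 6, giving ζ = 6/(2√(3.1K_p)).
Setting ζ = 0.8: √(3.1K_p) = 6/(2·0.8) = 3.75, so K_p = 14.06/3.1 = 4.54.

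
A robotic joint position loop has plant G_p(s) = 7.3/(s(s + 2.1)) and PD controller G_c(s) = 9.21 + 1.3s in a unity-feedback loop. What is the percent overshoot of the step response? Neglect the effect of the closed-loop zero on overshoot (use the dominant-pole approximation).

Forward path: (9.21 + 1.3s)·7.3/(s(s+2.1)). The closed-loop characteristic equation is s² + (2.1 + 7.3·1.3)s + 7.3·9.21 = 0.
That is s² + 11.59s + 67.23 = 0, so ω_n = 8.2 rad/s and ζ = 11.59/(2·8.2) = 0.7067.
%OS = 100·exp(−πζ/√(1−ζ²)) = 4.34%.

4.34%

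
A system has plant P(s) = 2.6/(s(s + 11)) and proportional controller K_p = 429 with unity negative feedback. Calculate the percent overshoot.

59.2%

From 1 + K_pP(s) = 0: s² + 11s + 1115 = 0 ⇒ ω_n = 33.4, ζ = 0.1647.
%OS = 100·exp(−πζ/√(1−ζ²)) = 100·exp(−π·0.1647/√0.9729) = 59.2%.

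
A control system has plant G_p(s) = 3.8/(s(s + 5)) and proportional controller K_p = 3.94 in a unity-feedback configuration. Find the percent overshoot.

7%

Closed-loop characteristic equation: s² + 5s + 14.97 = 0, so ω_n = 3.869 rad/s and ζ = 5/(2·3.869) = 0.6461.
%OS = 100·exp(−πζ/√(1−ζ²)) = 100·exp(−π·0.6461/√0.5826) = 7%.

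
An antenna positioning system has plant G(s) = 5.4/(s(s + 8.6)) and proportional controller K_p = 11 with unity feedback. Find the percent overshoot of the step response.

The closed-loop denominator s² + 8.6s + 59.4 gives ω_n = √59.4 = 7.707 and ζ = 8.6/(2ω_n) = 0.5579.
%OS = 100·exp(−πζ/√(1−ζ²)) = 100·exp(−π·0.5579/√0.6887) = 12.1%.

12.1%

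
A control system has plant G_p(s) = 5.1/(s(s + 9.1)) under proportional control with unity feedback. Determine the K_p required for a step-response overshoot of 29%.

From %OS = 100·exp(−πζ/√(1−ζ²)) = 29%, ζ = −ln(0.29)/√(π²+ln²(0.29)) = 0.3666.
Characteristic equation s² + 9.1s + 5.1K_p = 0 gives ζ = 9.1/(2√(5.1K_p)).
Setting ζ = 0.3666: √(5.1K_p) = 9.1/(2·0.3666) = 12.41, so K_p = 154/5.1 = 30.2.

K_p = 30.2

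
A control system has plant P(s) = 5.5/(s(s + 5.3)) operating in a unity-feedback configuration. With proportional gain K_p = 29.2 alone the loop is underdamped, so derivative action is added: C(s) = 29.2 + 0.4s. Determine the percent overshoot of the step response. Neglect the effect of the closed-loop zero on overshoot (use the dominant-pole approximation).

37.8%

Forward path: (29.2 + 0.4s)·5.5/(s(s+5.3)). The closed-loop characteristic equation is s² + (5.3 + 5.5·0.4)s + 5.5·29.2 = 0.
That is s² + 7.5s + 160.6 = 0, so ω_n = 12.67 rad/s and ζ = 7.5/(2·12.67) = 0.2959.
%OS = 100·exp(−πζ/√(1−ζ²)) = 37.8%.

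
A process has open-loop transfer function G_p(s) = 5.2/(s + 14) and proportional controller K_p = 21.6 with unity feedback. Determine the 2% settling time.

T_s ≈ 0.0317 s

Closed-loop transfer function: T(s) = K_p·G_p(s)/(1 + K_p·G_p(s)) = 112.3/(s + 14 + 112.3) = 112.3/(s + 126.3).
Time constant τ = 1/126.3 = 0.007916 s, so the 2% settling time is about 4τ = 0.0317 s.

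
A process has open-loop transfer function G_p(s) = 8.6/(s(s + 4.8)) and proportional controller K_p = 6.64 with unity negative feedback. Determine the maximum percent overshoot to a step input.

34.9%

From 1 + K_pG_p(s) = 0: s² + 4.8s + 57.1 = 0 ⇒ ω_n = 7.557, ζ = 0.3176.
%OS = 100·exp(−πζ/√(1−ζ²)) = 100·exp(−π·0.3176/√0.8991) = 34.9%.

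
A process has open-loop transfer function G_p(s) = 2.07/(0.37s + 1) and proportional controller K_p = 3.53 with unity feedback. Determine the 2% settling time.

T_s ≈ 0.178 s

Closed loop: T(s) = K_p·G_p/(1+K_p·G_p) = 7.307/(0.37s + 1 + 7.307), with pole at s = −(1 + 7.307)/0.37 = −22.45.
τ = 1/22.45 = 0.04454 s, so 2% settling time ≈ 4τ = 0.178 s.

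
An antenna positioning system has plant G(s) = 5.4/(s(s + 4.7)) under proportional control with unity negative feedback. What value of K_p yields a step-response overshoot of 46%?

From %OS = 100·exp(−πζ/√(1−ζ²)) = 46%, ζ = −ln(0.46)/√(π²+ln²(0.46)) = 0.24.
Characteristic equation s² + 4.7s + 5.4K_p = 0 gives ζ = 4.7/(2√(5.4K_p)).
Setting ζ = 0.24: √(5.4K_p) = 4.7/(2·0.24) = 9.793, so K_p = 95.91/5.4 = 17.8.

K_p = 17.8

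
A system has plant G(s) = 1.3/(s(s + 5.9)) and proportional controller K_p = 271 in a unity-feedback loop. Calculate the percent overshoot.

Closed-loop characteristic equation: s² + 5.9s + 352.3 = 0, so ω_n = 18.77 rad/s and ζ = 5.9/(2·18.77) = 0.1572.
%OS = 100·exp(−πζ/√(1−ζ²)) = 100·exp(−π·0.1572/√0.9753) = 60.7%.

60.7%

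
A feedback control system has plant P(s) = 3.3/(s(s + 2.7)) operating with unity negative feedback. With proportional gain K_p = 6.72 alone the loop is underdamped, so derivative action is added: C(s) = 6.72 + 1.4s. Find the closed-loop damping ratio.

ζ = 0.777

Forward path: (6.72 + 1.4s)·3.3/(s(s+2.7)). The closed-loop characteristic equation is s² + (2.7 + 3.3·1.4)s + 3.3·6.72 = 0.
That is s² + 7.32s + 22.18 = 0, so ω_n = 4.709 rad/s and ζ = 7.32/(2·4.709) = 0.7772.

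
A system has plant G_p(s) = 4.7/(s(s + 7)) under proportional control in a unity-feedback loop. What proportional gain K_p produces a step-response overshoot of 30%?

From %OS = 100·exp(−πζ/√(1−ζ²)) = 30%, ζ = −ln(0.3)/√(π²+ln²(0.3)) = 0.3579.
Characteristic equation s² + 7s + 4.7K_p = 0 gives ζ = 7/(2√(4.7K_p)).
Setting ζ = 0.3579: √(4.7K_p) = 7/(2·0.3579) = 9.78, so K_p = 95.66/4.7 = 20.4.

K_p = 20.4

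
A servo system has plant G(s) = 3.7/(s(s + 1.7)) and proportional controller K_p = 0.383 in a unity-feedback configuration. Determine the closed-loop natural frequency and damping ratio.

With unity feedback the closed-loop characteristic equation is s² + 1.7s + 0.383·3.7 = s² + 1.7s + 1.417 = 0.
Matching s² + 2ζω_n s + ω_n²: ω_n = √1.417 = 1.19 rad/s and 2ζω_n = 1.7, so ζ = 1.7/(2·1.19) = 0.714.

ω_n = 1.19 rad/s, ζ = 0.714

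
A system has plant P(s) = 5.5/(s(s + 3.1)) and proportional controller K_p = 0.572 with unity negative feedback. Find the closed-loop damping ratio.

ζ = 0.874

1 + K_p·P(s) = 0 gives s² + 3.1s + 3.146 = 0.
So ω_n² = 3.146 ⇒ ω_n = 1.774 rad/s, and ζ = 3.1/(2ω_n) = 0.874.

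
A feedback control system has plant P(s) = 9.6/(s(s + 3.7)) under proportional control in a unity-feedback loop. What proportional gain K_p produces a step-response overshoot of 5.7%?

From %OS = 100·exp(−πζ/√(1−ζ²)) = 5.7%, ζ = −ln(0.057)/√(π²+ln²(0.057)) = 0.6738.
Characteristic equation s² + 3.7s + 9.6K_p = 0 gives ζ = 3.7/(2√(9.6K_p)).
Setting ζ = 0.6738: √(9.6K_p) = 3.7/(2·0.6738) = 2.746, so K_p = 7.539/9.6 = 0.785.

K_p = 0.785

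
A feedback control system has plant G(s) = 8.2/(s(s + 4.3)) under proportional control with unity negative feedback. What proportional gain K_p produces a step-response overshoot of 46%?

From %OS = 100·exp(−πζ/√(1−ζ²)) = 46%, ζ = −ln(0.46)/√(π²+ln²(0.46)) = 0.24.
Characteristic equation s² + 4.3s + 8.2K_p = 0 gives ζ = 4.3/(2√(8.2K_p)).
Setting ζ = 0.24: √(8.2K_p) = 4.3/(2·0.24) = 8.96, so K_p = 80.28/8.2 = 9.79.

K_p = 9.79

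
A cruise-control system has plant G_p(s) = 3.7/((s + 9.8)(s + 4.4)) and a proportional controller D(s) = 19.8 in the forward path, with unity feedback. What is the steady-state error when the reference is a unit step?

The loop is type 0. Static position error constant K_pos = D(0)·G_p(0) = 19.8·0.08581 = 1.699.
Steady-state error to a unit step: e_ss = 1/(1+K_pos) = 1/2.699 = 0.371.

0.371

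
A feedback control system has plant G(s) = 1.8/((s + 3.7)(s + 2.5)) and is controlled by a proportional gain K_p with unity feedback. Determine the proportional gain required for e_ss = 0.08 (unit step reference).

The loop is type 0, so e_ss(step) = 1/(1 + K_pos) with K_pos = K_p·G(0).
G(0) = 0.1946. Require 1/(1 + K_p·0.1946) = 0.08, so 1 + 0.1946·K_p = 12.5.
K_p = (12.5 − 1)/0.1946 = 59.1.

K_p = 59.1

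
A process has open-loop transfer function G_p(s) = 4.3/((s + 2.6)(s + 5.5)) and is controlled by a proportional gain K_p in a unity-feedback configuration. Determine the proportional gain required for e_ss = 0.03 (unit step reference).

K_p = 108

For a type-0 loop with proportional control, e_ss = 1/(1 + K_p·G_p(0)).
G_p(0) = 0.3007. Require 1/(1 + K_p·0.3007) = 0.03, so 1 + 0.3007·K_p = 33.33.
K_p = (33.33 − 1)/0.3007 = 108.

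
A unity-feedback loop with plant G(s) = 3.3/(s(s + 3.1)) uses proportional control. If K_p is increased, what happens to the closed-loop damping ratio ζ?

ζ = 3.1/(2√(3.3K_p)); increasing K_p raises the denominator, so ζ falls.

decrease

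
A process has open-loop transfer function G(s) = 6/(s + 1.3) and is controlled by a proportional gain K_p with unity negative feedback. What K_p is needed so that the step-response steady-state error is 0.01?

The loop is type 0, so e_ss(step) = 1/(1 + K_pos) with K_pos = K_p·G(0).
G(0) = 4.615. Require 1/(1 + K_p·4.615) = 0.01, so 1 + 4.615·K_p = 100.
K_p = (100 − 1)/4.615 = 21.5.

K_p = 21.5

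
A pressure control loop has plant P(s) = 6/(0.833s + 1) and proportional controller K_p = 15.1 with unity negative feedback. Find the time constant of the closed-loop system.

Closed loop: T(s) = K_p·P/(1+K_p·P) = 90.6/(0.833s + 1 + 90.6), with pole at s = −(1 + 90.6)/0.833 = −110.
Closed-loop time constant τ = 1/110 = 0.00909 s.

τ = 0.00909 s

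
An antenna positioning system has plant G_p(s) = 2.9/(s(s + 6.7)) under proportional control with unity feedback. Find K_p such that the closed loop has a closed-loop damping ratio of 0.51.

K_p = 14.9

Closed-loop characteristic equation: s² + 6.7s + K_p·2.9 = 0.
So ω_n = √(2.9K_p) and 2ζω_n = 6.7, giving ζ = 6.7/(2√(2.9K_p)).
Setting ζ = 0.51: √(2.9K_p) = 6.7/(2·0.51) = 6.569, so K_p = 43.15/2.9 = 14.9.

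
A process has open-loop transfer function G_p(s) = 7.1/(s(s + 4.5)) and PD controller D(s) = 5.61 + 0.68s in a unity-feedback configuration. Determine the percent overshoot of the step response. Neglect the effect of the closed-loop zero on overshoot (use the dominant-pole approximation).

Forward path: (5.61 + 0.68s)·7.1/(s(s+4.5)). The closed-loop characteristic equation is s² + (4.5 + 7.1·0.68)s + 7.1·5.61 = 0.
That is s² + 9.328s + 39.83 = 0, so ω_n = 6.311 rad/s and ζ = 9.328/(2·6.311) = 0.739.
%OS = 100·exp(−πζ/√(1−ζ²)) = 3.19%.

3.19%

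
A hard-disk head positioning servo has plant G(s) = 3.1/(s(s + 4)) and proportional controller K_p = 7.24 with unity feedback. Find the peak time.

Closed-loop characteristic equation: s² + 4s + 22.44 = 0, so ω_n = 4.738 rad/s and ζ = 4/(2·4.738) = 0.4222.
Damped frequency ω_d = ω_n√(1−ζ²) = 4.295 rad/s, so peak time T_p = π/ω_d = 0.732 s.

T_p = 0.732 s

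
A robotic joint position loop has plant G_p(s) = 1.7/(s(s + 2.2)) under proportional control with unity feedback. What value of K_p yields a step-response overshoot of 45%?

From %OS = 100·exp(−πζ/√(1−ζ²)) = 45%, ζ = −ln(0.45)/√(π²+ln²(0.45)) = 0.2463.
Characteristic equation s² + 2.2s + 1.7K_p = 0 gives ζ = 2.2/(2√(1.7K_p)).
Setting ζ = 0.2463: √(1.7K_p) = 2.2/(2·0.2463) = 4.465, so K_p = 19.94/1.7 = 11.7.

K_p = 11.7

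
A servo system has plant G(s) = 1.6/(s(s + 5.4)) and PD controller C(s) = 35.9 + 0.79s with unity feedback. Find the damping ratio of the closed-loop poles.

Forward path: (35.9 + 0.79s)·1.6/(s(s+5.4)). The closed-loop characteristic equation is s² + (5.4 + 1.6·0.79)s + 1.6·35.9 = 0.
That is s² + 6.664s + 57.44 = 0, so ω_n = 7.579 rad/s and ζ = 6.664/(2·7.579) = 0.4396.

ζ = 0.44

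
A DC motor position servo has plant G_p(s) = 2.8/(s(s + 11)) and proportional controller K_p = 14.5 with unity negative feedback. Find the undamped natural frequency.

1 + K_p·G_p(s) = 0 gives s² + 11s + 40.6 = 0.
Matching s² + 2ζω_n s + ω_n²: ω_n = √40.6 = 6.372 rad/s and 2ζω_n = 11, so ζ = 11/(2·6.372) = 0.863.

ω_n = 6.37 rad/s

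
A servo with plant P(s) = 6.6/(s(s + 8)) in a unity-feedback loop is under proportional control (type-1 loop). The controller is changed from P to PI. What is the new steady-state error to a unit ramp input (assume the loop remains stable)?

The integrator raises the loop to type 2, so K_v → ∞ and e_ss to a ramp is zero.

0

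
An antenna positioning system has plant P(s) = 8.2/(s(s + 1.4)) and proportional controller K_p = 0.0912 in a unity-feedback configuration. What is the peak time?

T_p = 6.19 s

Closed-loop characteristic equation: s² + 1.4s + 0.7478 = 0, so ω_n = 0.8648 rad/s and ζ = 1.4/(2·0.8648) = 0.8095.
Damped frequency ω_d = ω_n√(1−ζ²) = 0.5078 rad/s, so peak time T_p = π/ω_d = 6.19 s.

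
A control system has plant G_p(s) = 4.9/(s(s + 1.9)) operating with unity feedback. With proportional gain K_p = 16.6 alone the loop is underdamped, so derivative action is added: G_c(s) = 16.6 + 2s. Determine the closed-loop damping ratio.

Forward path: (16.6 + 2s)·4.9/(s(s+1.9)). The closed-loop characteristic equation is s² + (1.9 + 4.9·2)s + 4.9·16.6 = 0.
That is s² + 11.7s + 81.34 = 0, so ω_n = 9.019 rad/s and ζ = 11.7/(2·9.019) = 0.6486.

ζ = 0.649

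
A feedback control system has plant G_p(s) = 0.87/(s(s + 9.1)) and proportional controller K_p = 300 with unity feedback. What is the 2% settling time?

T_s ≈ 0.879 s

The closed-loop denominator s² + 9.1s + 261 gives ω_n = √261 = 16.16 and ζ = 9.1/(2ω_n) = 0.2816.
2% settling time T_s ≈ 4/(ζω_n) = 4/4.55 = 0.879 s.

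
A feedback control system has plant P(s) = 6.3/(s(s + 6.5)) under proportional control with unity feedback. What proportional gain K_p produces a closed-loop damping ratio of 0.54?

Closed-loop characteristic equation: s² + 6.5s + K_p·6.3 = 0.
So ω_n = √(6.3K_p) and 2ζω_n = 6.5, giving ζ = 6.5/(2√(6.3K_p)).
Setting ζ = 0.54: √(6.3K_p) = 6.5/(2·0.54) = 6.019, so K_p = 36.22/6.3 = 5.75.

K_p = 5.75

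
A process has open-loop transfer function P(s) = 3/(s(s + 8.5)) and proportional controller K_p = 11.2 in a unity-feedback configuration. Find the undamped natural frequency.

ω_n = 5.8 rad/s

The closed-loop denominator is s(s+8.5) + 11.2·3 = s² + 8.5s + 33.6.
Matching s² + 2ζω_n s + ω_n²: ω_n = √33.6 = 5.797 rad/s and 2ζω_n = 8.5, so ζ = 8.5/(2·5.797) = 0.733.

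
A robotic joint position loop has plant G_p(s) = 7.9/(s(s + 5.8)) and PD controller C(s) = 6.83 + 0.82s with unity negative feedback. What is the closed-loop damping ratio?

Forward path: (6.83 + 0.82s)·7.9/(s(s+5.8)). The closed-loop characteristic equation is s² + (5.8 + 7.9·0.82)s + 7.9·6.83 = 0.
That is s² + 12.28s + 53.96 = 0, so ω_n = 7.346 rad/s and ζ = 12.28/(2·7.346) = 0.8357.

ζ = 0.836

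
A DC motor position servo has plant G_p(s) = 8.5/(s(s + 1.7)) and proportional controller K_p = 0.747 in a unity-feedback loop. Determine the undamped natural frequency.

ω_n = 2.52 rad/s

The closed-loop denominator is s(s+1.7) + 0.747·8.5 = s² + 1.7s + 6.349.
So ω_n² = 6.349 ⇒ ω_n = 2.52 rad/s, and ζ = 1.7/(2ω_n) = 0.337.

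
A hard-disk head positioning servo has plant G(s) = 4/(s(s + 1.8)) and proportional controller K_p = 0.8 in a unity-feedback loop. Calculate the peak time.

T_p = 2.03 s

From 1 + K_pG(s) = 0: s² + 1.8s + 3.2 = 0 ⇒ ω_n = 1.789, ζ = 0.5031.
Damped frequency ω_d = ω_n√(1−ζ²) = 1.546 rad/s, so peak time T_p = π/ω_d = 2.03 s.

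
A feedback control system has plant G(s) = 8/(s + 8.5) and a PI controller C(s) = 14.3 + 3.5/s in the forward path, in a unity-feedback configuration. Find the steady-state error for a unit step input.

0

The open loop C(s)G(s) has a pole at the origin (type 1), so the static position error constant is infinite and e_ss = 1/(1+∞) = 0.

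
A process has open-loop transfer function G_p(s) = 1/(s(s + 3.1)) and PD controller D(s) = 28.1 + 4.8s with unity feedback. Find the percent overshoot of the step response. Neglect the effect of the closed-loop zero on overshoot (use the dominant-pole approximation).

Forward path: (28.1 + 4.8s)·1/(s(s+3.1)). The closed-loop characteristic equation is s² + (3.1 + 1·4.8)s + 1·28.1 = 0.
That is s² + 7.9s + 28.1 = 0, so ω_n = 5.301 rad/s and ζ = 7.9/(2·5.301) = 0.7452.
%OS = 100·exp(−πζ/√(1−ζ²)) = 2.99%.

2.99%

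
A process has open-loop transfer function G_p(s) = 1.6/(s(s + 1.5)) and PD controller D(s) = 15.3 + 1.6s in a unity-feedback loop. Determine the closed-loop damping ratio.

ζ = 0.41

Forward path: (15.3 + 1.6s)·1.6/(s(s+1.5)). The closed-loop characteristic equation is s² + (1.5 + 1.6·1.6)s + 1.6·15.3 = 0.
That is s² + 4.06s + 24.48 = 0, so ω_n = 4.948 rad/s and ζ = 4.06/(2·4.948) = 0.4103.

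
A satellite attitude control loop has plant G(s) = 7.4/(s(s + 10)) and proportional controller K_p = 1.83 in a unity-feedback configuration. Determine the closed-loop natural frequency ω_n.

The closed-loop denominator is s(s+10) + 1.83·7.4 = s² + 10s + 13.54.
Matching s² + 2ζω_n s + ω_n²: ω_n = √13.54 = 3.68 rad/s and 2ζω_n = 10, so ζ = 10/(2·3.68) = 1.36.

ω_n = 3.68 rad/s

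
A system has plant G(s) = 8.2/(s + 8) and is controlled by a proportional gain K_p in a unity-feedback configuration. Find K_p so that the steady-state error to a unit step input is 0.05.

The loop is type 0, so e_ss(step) = 1/(1 + K_pos) with K_pos = K_p·G(0).
G(0) = 1.025. Require 1/(1 + K_p·1.025) = 0.05, so 1 + 1.025·K_p = 20.
K_p = (20 − 1)/1.025 = 18.5.

K_p = 18.5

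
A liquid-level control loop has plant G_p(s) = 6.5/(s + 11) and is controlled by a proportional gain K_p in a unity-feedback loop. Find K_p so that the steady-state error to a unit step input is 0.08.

K_p = 19.5

For a type-0 loop with proportional control, e_ss = 1/(1 + K_p·G_p(0)).
G_p(0) = 0.5909. Require 1/(1 + K_p·0.5909) = 0.08, so 1 + 0.5909·K_p = 12.5.
K_p = (12.5 − 1)/0.5909 = 19.5.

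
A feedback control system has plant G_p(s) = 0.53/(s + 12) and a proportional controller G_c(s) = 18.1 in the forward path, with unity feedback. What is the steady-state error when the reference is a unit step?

0.556

The loop is type 0. Static position error constant K_pos = G_c(0)·G_p(0) = 18.1·0.04417 = 0.7994.
Steady-state error to a unit step: e_ss = 1/(1+K_pos) = 1/1.799 = 0.556.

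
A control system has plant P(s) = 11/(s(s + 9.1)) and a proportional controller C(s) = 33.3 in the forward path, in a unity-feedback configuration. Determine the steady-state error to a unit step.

The open loop C(s)P(s) has a pole at the origin (type 1), so the static position error constant is infinite and e_ss = 1/(1+∞) = 0.

0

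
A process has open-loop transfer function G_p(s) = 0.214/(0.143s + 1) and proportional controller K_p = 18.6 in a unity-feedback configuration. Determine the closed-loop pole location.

s = -34.83

Closed loop: T(s) = K_p·G_p/(1+K_p·G_p) = 3.98/(0.143s + 1 + 3.98), with pole at s = −(1 + 3.98)/0.143 = −34.83.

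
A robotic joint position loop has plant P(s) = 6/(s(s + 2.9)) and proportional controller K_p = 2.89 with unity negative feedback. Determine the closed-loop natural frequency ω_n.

With unity feedback the closed-loop characteristic equation is s² + 2.9s + 2.89·6 = s² + 2.9s + 17.34 = 0.
Matching s² + 2ζω_n s + ω_n²: ω_n = √17.34 = 4.164 rad/s and 2ζω_n = 2.9, so ζ = 2.9/(2·4.164) = 0.348.

ω_n = 4.16 rad/s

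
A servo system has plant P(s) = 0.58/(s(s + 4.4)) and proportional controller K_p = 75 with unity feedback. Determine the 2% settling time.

T_s ≈ 1.82 s

From 1 + K_pP(s) = 0: s² + 4.4s + 43.5 = 0 ⇒ ω_n = 6.595, ζ = 0.3336.
2% settling time T_s ≈ 4/(ζω_n) = 4/2.2 = 1.82 s.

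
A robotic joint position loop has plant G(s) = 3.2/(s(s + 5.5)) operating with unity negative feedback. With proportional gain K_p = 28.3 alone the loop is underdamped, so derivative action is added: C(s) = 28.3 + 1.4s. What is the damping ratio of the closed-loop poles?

Forward path: (28.3 + 1.4s)·3.2/(s(s+5.5)). The closed-loop characteristic equation is s² + (5.5 + 3.2·1.4)s + 3.2·28.3 = 0.
That is s² + 9.98s + 90.56 = 0, so ω_n = 9.516 rad/s and ζ = 9.98/(2·9.516) = 0.5244.

ζ = 0.524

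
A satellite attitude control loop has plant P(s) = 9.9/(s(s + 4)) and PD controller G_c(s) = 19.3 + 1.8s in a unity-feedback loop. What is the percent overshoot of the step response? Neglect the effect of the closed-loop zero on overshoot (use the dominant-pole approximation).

1.76%

Forward path: (19.3 + 1.8s)·9.9/(s(s+4)). The closed-loop characteristic equation is s² + (4 + 9.9·1.8)s + 9.9·19.3 = 0.
That is s² + 21.82s + 191.1 = 0, so ω_n = 13.82 rad/s and ζ = 21.82/(2·13.82) = 0.7893.
%OS = 100·exp(−πζ/√(1−ζ²)) = 1.76%.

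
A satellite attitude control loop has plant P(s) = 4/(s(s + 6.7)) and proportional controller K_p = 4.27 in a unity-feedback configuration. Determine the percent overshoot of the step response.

1.29%

From 1 + K_pP(s) = 0: s² + 6.7s + 17.08 = 0 ⇒ ω_n = 4.133, ζ = 0.8106.
%OS = 100·exp(−πζ/√(1−ζ²)) = 100·exp(−π·0.8106/√0.3429) = 1.29%.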